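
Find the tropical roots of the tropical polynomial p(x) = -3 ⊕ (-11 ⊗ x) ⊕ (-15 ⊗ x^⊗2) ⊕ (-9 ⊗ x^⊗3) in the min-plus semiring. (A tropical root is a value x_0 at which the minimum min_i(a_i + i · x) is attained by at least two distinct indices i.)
Roots: {-6, 4, 8}

Each tropical root is a break point of the lower envelope of the lines y = a_i + i · x (there are 4 lines, with slopes 0, 1, ..., 3). Only the lines that attain the minimum somewhere contribute to roots; other lines are dominated. Here the surviving (envelope) indices are i = 3, i = 2, i = 1, i = 0.
Intersections between consecutive envelope lines give the roots: for adjacent envelope indices i < j the intersection is x = (a_i − a_j) / (j − i). Reading off the sorted break points: {-6, 4, 8}.
Verification: at each break x_0, at least two indices attain the minimum of min_i(a_i + i · x_0).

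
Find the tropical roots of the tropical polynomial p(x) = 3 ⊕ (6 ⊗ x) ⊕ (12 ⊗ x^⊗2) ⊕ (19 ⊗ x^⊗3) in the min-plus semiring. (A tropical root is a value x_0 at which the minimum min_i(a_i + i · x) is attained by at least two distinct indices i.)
Roots: {-7, -6, -3}

Each tropical root is a break point of the lower envelope of the lines y = a_i + i · x (there are 4 lines, with slopes 0, 1, ..., 3). Only the lines that attain the minimum somewhere contribute to roots; other lines are dominated. Here the surviving (envelope) indices are i = 3, i = 2, i = 1, i = 0.
Intersections between consecutive envelope lines give the roots: for adjacent envelope indices i < j the intersection is x = (a_i − a_j) / (j − i). Reading off the sorted break points: {-7, -6, -3}.
Verification: at each break x_0, at least two indices attain the minimum of min_i(a_i + i · x_0).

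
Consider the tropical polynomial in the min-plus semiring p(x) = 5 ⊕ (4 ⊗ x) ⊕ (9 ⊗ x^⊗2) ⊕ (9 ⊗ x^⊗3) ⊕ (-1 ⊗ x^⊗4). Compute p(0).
p(0) = -1

A tropical monomial a ⊗ x^⊗i evaluates to a + i · x. Evaluating each term at x = 0:
  Term 0 contributes 5 + 0 · 0 = 5
  Term 1 contributes 4 + 1 · 0 = 4
  Term 2 contributes 9 + 2 · 0 = 9
  Term 3 contributes 9 + 3 · 0 = 9
  Term 4 contributes -1 + 4 · 0 = -1
p(0) = ⊕ of these = min[5, 4, 9, 9, -1] = -1.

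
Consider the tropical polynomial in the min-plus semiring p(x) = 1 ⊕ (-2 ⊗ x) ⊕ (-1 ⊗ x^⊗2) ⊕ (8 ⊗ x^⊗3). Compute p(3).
p(3) = 1

A tropical monomial a ⊗ x^⊗i evaluates to a + i · x. Evaluating each term at x = 3:
  Term 0 contributes 1 + 0 · 3 = 1
  Term 1 contributes -2 + 1 · 3 = 1
  Term 2 contributes -1 + 2 · 3 = 5
  Term 3 contributes 8 + 3 · 3 = 17
p(3) = ⊕ of these = min[1, 1, 5, 17] = 1.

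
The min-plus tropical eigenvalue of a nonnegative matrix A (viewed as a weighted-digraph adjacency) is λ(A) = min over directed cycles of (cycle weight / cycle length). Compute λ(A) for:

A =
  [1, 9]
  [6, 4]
λ(A) = 1

Enumerate directed cycles and compute their means (weight / length). Sample:
  cycle 0 → 0: weight = 1, length = 1, mean = 1/1 ≈ 1.000
  cycle 1 → 1: weight = 4, length = 1, mean = 4/1 ≈ 4.000
  cycle 0 → 1 → 0: weight = 15, length = 2, mean = 15/2 ≈ 7.500
  cycle 1 → 0 → 1: weight = 15, length = 2, mean = 15/2 ≈ 7.500
Minimum mean = 1.000, attained e.g. along the cycle 0 → 0 with weight 1 and length 1. So λ(A) = 1/1 = 1.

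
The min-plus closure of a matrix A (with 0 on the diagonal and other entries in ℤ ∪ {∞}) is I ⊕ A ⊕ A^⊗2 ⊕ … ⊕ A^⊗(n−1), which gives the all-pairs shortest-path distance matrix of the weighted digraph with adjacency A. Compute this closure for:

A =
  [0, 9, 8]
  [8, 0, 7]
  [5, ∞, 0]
Closure =
  [0, 9, 8]
  [8, 0, 7]
  [5, 14, 0]

This is the Floyd-Warshall all-pairs shortest-path computation. For each intermediate vertex k = 0, 1, …, 2, update dist[i][j] ← min(dist[i][j], dist[i][k] + dist[k][j]). The final matrix gives, for each (i, j), the minimum total weight of any directed path from i to j (possibly empty when i = j).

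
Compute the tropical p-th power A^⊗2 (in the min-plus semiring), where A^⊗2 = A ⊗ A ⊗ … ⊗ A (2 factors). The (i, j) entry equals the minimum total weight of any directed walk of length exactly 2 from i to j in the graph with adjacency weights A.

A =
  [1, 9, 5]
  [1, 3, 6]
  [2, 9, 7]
A^⊗2 =
  [2, 10, 6]
  [2, 6, 6]
  [3, 11, 7]

Each entry (A^⊗2)_ij equals the minimum over all length-2 walks i = v_0 → v_1 → … → v_2 = j of Σ_t A[v_t][v_{t+1}]. For example, for (i, j) = (0, 2) we minimise over 3 possible intermediate vertex sequences; the minimum is 6, attained along the walk 0 → 0 → 2.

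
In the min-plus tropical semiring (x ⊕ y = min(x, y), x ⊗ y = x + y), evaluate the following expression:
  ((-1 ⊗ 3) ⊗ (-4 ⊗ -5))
((-1 ⊗ 3) ⊗ (-4 ⊗ -5)) = -7

Expand innermost to outermost. Recall ⊕ takes the minimum of its arguments and ⊗ takes their sum. Working out the expression ((-1 ⊗ 3) ⊗ (-4 ⊗ -5)) gives -7.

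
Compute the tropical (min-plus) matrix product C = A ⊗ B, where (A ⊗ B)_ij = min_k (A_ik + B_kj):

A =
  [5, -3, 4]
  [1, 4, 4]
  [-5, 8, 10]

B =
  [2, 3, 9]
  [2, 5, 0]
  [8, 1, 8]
A ⊗ B =
  [-1, 2, -3]
  [3, 4, 4]
  [-3, -2, 4]

Apply the min-plus product entry-by-entry:
  C[0][0] = min over k of (A[0][0] + B[0][0] = 5 + 2 = 7, A[0][1] + B[1][0] = -3 + 2 = -1, A[0][2] + B[2][0] = 4 + 8 = 12) = -1 (attained at k = 1)
  C[0][1] = min over k of (A[0][0] + B[0][1] = 5 + 3 = 8, A[0][1] + B[1][1] = -3 + 5 = 2, A[0][2] + B[2][1] = 4 + 1 = 5) = 2 (attained at k = 1)
  C[0][2] = min over k of (A[0][0] + B[0][2] = 5 + 9 = 14, A[0][1] + B[1][2] = -3 + 0 = -3, A[0][2] + B[2][2] = 4 + 8 = 12) = -3 (attained at k = 1)
  C[1][0] = min over k of (A[1][0] + B[0][0] = 1 + 2 = 3, A[1][1] + B[1][0] = 4 + 2 = 6, A[1][2] + B[2][0] = 4 + 8 = 12) = 3 (attained at k = 0)
  C[1][1] = min over k of (A[1][0] + B[0][1] = 1 + 3 = 4, A[1][1] + B[1][1] = 4 + 5 = 9, A[1][2] + B[2][1] = 4 + 1 = 5) = 4 (attained at k = 0)
  C[1][2] = min over k of (A[1][0] + B[0][2] = 1 + 9 = 10, A[1][1] + B[1][2] = 4 + 0 = 4, A[1][2] + B[2][2] = 4 + 8 = 12) = 4 (attained at k = 1)
  C[2][0] = min over k of (A[2][0] + B[0][0] = -5 + 2 = -3, A[2][1] + B[1][0] = 8 + 2 = 10, A[2][2] + B[2][0] = 10 + 8 = 18) = -3 (attained at k = 0)
  C[2][1] = min over k of (A[2][0] + B[0][1] = -5 + 3 = -2, A[2][1] + B[1][1] = 8 + 5 = 13, A[2][2] + B[2][1] = 10 + 1 = 11) = -2 (attained at k = 0)
  C[2][2] = min over k of (A[2][0] + B[0][2] = -5 + 9 = 4, A[2][1] + B[1][2] = 8 + 0 = 8, A[2][2] + B[2][2] = 10 + 8 = 18) = 4 (attained at k = 0)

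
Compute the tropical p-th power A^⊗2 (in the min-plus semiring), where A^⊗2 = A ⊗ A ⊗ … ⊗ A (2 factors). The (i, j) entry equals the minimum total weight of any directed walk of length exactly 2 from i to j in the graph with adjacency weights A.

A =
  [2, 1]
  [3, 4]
A^⊗2 =
  [4, 3]
  [5, 4]

Each entry (A^⊗2)_ij equals the minimum over all length-2 walks i = v_0 → v_1 → … → v_2 = j of Σ_t A[v_t][v_{t+1}]. For example, for (i, j) = (0, 1) we minimise over 2 possible intermediate vertex sequences; the minimum is 3, attained along the walk 0 → 0 → 1.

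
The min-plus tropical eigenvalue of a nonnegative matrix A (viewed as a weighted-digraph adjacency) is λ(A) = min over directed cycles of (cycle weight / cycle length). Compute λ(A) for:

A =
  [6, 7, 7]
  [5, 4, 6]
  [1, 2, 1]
λ(A) = 1

Enumerate directed cycles and compute their means (weight / length). Sample:
  cycle 0 → 0: weight = 6, length = 1, mean = 6/1 ≈ 6.000
  cycle 1 → 1: weight = 4, length = 1, mean = 4/1 ≈ 4.000
  cycle 2 → 2: weight = 1, length = 1, mean = 1/1 ≈ 1.000
  cycle 0 → 1 → 0: weight = 12, length = 2, mean = 12/2 ≈ 6.000
  cycle 0 → 2 → 0: weight = 8, length = 2, mean = 8/2 ≈ 4.000
  cycle 1 → 0 → 1: weight = 12, length = 2, mean = 12/2 ≈ 6.000
Minimum mean = 1.000, attained e.g. along the cycle 2 → 2 with weight 1 and length 1. So λ(A) = 1/1 = 1.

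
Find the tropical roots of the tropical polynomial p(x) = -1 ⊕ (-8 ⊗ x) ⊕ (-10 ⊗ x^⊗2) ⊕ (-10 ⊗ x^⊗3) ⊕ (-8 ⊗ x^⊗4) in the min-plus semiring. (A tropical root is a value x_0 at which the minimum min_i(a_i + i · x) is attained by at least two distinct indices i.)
Roots: {-2, 0, 2, 7}

Each tropical root is a break point of the lower envelope of the lines y = a_i + i · x (there are 5 lines, with slopes 0, 1, ..., 4). Only the lines that attain the minimum somewhere contribute to roots; other lines are dominated. Here the surviving (envelope) indices are i = 4, i = 3, i = 2, i = 1, i = 0.
Intersections between consecutive envelope lines give the roots: for adjacent envelope indices i < j the intersection is x = (a_i − a_j) / (j − i). Reading off the sorted break points: {-2, 0, 2, 7}.
Verification: at each break x_0, at least two indices attain the minimum of min_i(a_i + i · x_0).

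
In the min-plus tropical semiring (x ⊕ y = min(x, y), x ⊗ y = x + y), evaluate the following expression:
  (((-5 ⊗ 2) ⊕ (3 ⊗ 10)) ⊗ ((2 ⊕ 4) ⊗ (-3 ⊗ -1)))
(((-5 ⊗ 2) ⊕ (3 ⊗ 10)) ⊗ ((2 ⊕ 4) ⊗ (-3 ⊗ -1))) = -5

Expand innermost to outermost. Recall ⊕ takes the minimum of its arguments and ⊗ takes their sum. Working out the expression (((-5 ⊗ 2) ⊕ (3 ⊗ 10)) ⊗ ((2 ⊕ 4) ⊗ (-3 ⊗ -1))) gives -5.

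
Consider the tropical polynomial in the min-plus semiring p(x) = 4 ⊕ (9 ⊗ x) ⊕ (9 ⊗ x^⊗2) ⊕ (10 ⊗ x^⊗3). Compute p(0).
p(0) = 4

A tropical monomial a ⊗ x^⊗i evaluates to a + i · x. Evaluating each term at x = 0:
  Term 0 contributes 4 + 0 · 0 = 4
  Term 1 contributes 9 + 1 · 0 = 9
  Term 2 contributes 9 + 2 · 0 = 9
  Term 3 contributes 10 + 3 · 0 = 10
p(0) = ⊕ of these = min[4, 9, 9, 10] = 4.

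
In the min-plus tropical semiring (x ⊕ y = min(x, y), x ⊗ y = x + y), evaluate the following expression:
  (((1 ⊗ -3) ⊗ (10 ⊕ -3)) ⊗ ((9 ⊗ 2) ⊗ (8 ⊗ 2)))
(((1 ⊗ -3) ⊗ (10 ⊕ -3)) ⊗ ((9 ⊗ 2) ⊗ (8 ⊗ 2))) = 16

Expand innermost to outermost. Recall ⊕ takes the minimum of its arguments and ⊗ takes their sum. Working out the expression (((1 ⊗ -3) ⊗ (10 ⊕ -3)) ⊗ ((9 ⊗ 2) ⊗ (8 ⊗ 2))) gives 16.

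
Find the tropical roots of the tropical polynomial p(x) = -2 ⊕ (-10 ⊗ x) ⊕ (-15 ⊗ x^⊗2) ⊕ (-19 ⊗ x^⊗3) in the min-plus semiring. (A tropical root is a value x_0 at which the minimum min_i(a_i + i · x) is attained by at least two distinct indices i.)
Roots: {4, 5, 8}

Each tropical root is a break point of the lower envelope of the lines y = a_i + i · x (there are 4 lines, with slopes 0, 1, ..., 3). Only the lines that attain the minimum somewhere contribute to roots; other lines are dominated. Here the surviving (envelope) indices are i = 3, i = 2, i = 1, i = 0.
Intersections between consecutive envelope lines give the roots: for adjacent envelope indices i < j the intersection is x = (a_i − a_j) / (j − i). Reading off the sorted break points: {4, 5, 8}.
Verification: at each break x_0, at least two indices attain the minimum of min_i(a_i + i · x_0).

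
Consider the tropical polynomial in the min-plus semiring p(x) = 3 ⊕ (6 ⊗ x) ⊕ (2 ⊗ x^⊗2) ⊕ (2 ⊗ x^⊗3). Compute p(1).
p(1) = 3

A tropical monomial a ⊗ x^⊗i evaluates to a + i · x. Evaluating each term at x = 1:
  Term 0 contributes 3 + 0 · 1 = 3
  Term 1 contributes 6 + 1 · 1 = 7
  Term 2 contributes 2 + 2 · 1 = 4
  Term 3 contributes 2 + 3 · 1 = 5
p(1) = ⊕ of these = min[3, 7, 4, 5] = 3.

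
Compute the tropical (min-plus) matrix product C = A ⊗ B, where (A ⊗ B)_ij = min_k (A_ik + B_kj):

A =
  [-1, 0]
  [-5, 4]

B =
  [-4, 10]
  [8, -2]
A ⊗ B =
  [-5, -2]
  [-9, 2]

Apply the min-plus product entry-by-entry:
  C[0][0] = min over k of (A[0][0] + B[0][0] = -1 + -4 = -5, A[0][1] + B[1][0] = 0 + 8 = 8) = -5 (attained at k = 0)
  C[0][1] = min over k of (A[0][0] + B[0][1] = -1 + 10 = 9, A[0][1] + B[1][1] = 0 + -2 = -2) = -2 (attained at k = 1)
  C[1][0] = min over k of (A[1][0] + B[0][0] = -5 + -4 = -9, A[1][1] + B[1][0] = 4 + 8 = 12) = -9 (attained at k = 0)
  C[1][1] = min over k of (A[1][0] + B[0][1] = -5 + 10 = 5, A[1][1] + B[1][1] = 4 + -2 = 2) = 2 (attained at k = 1)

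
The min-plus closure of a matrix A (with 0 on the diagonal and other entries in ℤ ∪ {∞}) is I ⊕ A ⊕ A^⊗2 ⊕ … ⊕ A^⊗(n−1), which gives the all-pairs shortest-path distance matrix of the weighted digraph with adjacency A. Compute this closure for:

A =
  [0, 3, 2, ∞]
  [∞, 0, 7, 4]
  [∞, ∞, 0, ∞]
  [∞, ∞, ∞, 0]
Closure =
  [0, 3, 2, 7]
  [∞, 0, 7, 4]
  [∞, ∞, 0, ∞]
  [∞, ∞, ∞, 0]

This is the Floyd-Warshall all-pairs shortest-path computation. For each intermediate vertex k = 0, 1, …, 3, update dist[i][j] ← min(dist[i][j], dist[i][k] + dist[k][j]). The final matrix gives, for each (i, j), the minimum total weight of any directed path from i to j (possibly empty when i = j).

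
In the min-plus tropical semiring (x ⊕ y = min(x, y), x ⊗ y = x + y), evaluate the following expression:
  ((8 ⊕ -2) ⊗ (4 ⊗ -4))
((8 ⊕ -2) ⊗ (4 ⊗ -4)) = -2

Expand innermost to outermost. Recall ⊕ takes the minimum of its arguments and ⊗ takes their sum. Working out the expression ((8 ⊕ -2) ⊗ (4 ⊗ -4)) gives -2.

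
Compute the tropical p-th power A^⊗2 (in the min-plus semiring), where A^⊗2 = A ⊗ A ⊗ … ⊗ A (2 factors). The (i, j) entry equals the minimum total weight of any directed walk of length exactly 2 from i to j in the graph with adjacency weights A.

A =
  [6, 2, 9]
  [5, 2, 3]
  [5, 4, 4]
A^⊗2 =
  [7, 4, 5]
  [7, 4, 5]
  [9, 6, 7]

Each entry (A^⊗2)_ij equals the minimum over all length-2 walks i = v_0 → v_1 → … → v_2 = j of Σ_t A[v_t][v_{t+1}]. For example, for (i, j) = (0, 2) we minimise over 3 possible intermediate vertex sequences; the minimum is 5, attained along the walk 0 → 1 → 2.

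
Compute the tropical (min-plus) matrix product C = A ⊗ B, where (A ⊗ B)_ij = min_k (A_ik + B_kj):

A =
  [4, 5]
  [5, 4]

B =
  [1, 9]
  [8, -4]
A ⊗ B =
  [5, 1]
  [6, 0]

Apply the min-plus product entry-by-entry:
  C[0][0] = min over k of (A[0][0] + B[0][0] = 4 + 1 = 5, A[0][1] + B[1][0] = 5 + 8 = 13) = 5 (attained at k = 0)
  C[0][1] = min over k of (A[0][0] + B[0][1] = 4 + 9 = 13, A[0][1] + B[1][1] = 5 + -4 = 1) = 1 (attained at k = 1)
  C[1][0] = min over k of (A[1][0] + B[0][0] = 5 + 1 = 6, A[1][1] + B[1][0] = 4 + 8 = 12) = 6 (attained at k = 0)
  C[1][1] = min over k of (A[1][0] + B[0][1] = 5 + 9 = 14, A[1][1] + B[1][1] = 4 + -4 = 0) = 0 (attained at k = 1)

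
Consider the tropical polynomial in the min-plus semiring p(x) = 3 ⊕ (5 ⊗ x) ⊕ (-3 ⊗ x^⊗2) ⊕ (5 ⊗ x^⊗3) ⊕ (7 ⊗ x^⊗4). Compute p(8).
p(8) = 3

A tropical monomial a ⊗ x^⊗i evaluates to a + i · x. Evaluating each term at x = 8:
  Term 0 contributes 3 + 0 · 8 = 3
  Term 1 contributes 5 + 1 · 8 = 13
  Term 2 contributes -3 + 2 · 8 = 13
  Term 3 contributes 5 + 3 · 8 = 29
  Term 4 contributes 7 + 4 · 8 = 39
p(8) = ⊕ of these = min[3, 13, 13, 29, 39] = 3.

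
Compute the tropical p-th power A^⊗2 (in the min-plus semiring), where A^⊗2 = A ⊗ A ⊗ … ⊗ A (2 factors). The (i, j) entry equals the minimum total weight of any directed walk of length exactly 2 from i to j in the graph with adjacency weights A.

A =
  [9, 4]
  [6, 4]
A^⊗2 =
  [10, 8]
  [10, 8]

Each entry (A^⊗2)_ij equals the minimum over all length-2 walks i = v_0 → v_1 → … → v_2 = j of Σ_t A[v_t][v_{t+1}]. For example, for (i, j) = (0, 1) we minimise over 2 possible intermediate vertex sequences; the minimum is 8, attained along the walk 0 → 1 → 1.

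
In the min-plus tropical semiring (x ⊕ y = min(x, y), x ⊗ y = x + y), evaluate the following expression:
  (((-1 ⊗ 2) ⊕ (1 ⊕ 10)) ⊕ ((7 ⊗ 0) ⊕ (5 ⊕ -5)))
(((-1 ⊗ 2) ⊕ (1 ⊕ 10)) ⊕ ((7 ⊗ 0) ⊕ (5 ⊕ -5))) = -5

Expand innermost to outermost. Recall ⊕ takes the minimum of its arguments and ⊗ takes their sum. Working out the expression (((-1 ⊗ 2) ⊕ (1 ⊕ 10)) ⊕ ((7 ⊗ 0) ⊕ (5 ⊕ -5))) gives -5.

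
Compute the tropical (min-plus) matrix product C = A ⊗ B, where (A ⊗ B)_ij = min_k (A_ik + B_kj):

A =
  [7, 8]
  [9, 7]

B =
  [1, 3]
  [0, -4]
A ⊗ B =
  [8, 4]
  [7, 3]

Apply the min-plus product entry-by-entry:
  C[0][0] = min over k of (A[0][0] + B[0][0] = 7 + 1 = 8, A[0][1] + B[1][0] = 8 + 0 = 8) = 8 (attained at k = 0)
  C[0][1] = min over k of (A[0][0] + B[0][1] = 7 + 3 = 10, A[0][1] + B[1][1] = 8 + -4 = 4) = 4 (attained at k = 1)
  C[1][0] = min over k of (A[1][0] + B[0][0] = 9 + 1 = 10, A[1][1] + B[1][0] = 7 + 0 = 7) = 7 (attained at k = 1)
  C[1][1] = min over k of (A[1][0] + B[0][1] = 9 + 3 = 12, A[1][1] + B[1][1] = 7 + -4 = 3) = 3 (attained at k = 1)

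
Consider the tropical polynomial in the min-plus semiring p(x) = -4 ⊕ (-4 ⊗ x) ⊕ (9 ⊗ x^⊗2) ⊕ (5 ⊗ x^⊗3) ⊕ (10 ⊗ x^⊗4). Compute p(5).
p(5) = -4

A tropical monomial a ⊗ x^⊗i evaluates to a + i · x. Evaluating each term at x = 5:
  Term 0 contributes -4 + 0 · 5 = -4
  Term 1 contributes -4 + 1 · 5 = 1
  Term 2 contributes 9 + 2 · 5 = 19
  Term 3 contributes 5 + 3 · 5 = 20
  Term 4 contributes 10 + 4 · 5 = 30
p(5) = ⊕ of these = min[-4, 1, 19, 20, 30] = -4.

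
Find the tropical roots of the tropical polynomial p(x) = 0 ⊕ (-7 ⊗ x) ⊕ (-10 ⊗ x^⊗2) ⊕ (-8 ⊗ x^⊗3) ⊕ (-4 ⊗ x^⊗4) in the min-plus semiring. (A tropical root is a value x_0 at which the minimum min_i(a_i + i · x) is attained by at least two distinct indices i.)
Roots: {-4, -2, 3, 7}

Each tropical root is a break point of the lower envelope of the lines y = a_i + i · x (there are 5 lines, with slopes 0, 1, ..., 4). Only the lines that attain the minimum somewhere contribute to roots; other lines are dominated. Here the surviving (envelope) indices are i = 4, i = 3, i = 2, i = 1, i = 0.
Intersections between consecutive envelope lines give the roots: for adjacent envelope indices i < j the intersection is x = (a_i − a_j) / (j − i). Reading off the sorted break points: {-4, -2, 3, 7}.
Verification: at each break x_0, at least two indices attain the minimum of min_i(a_i + i · x_0).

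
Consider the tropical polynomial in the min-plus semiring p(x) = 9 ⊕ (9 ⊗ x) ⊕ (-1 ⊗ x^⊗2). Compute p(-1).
p(-1) = -3

A tropical monomial a ⊗ x^⊗i evaluates to a + i · x. Evaluating each term at x = -1:
  Term 0 contributes 9 + 0 · -1 = 9
  Term 1 contributes 9 + 1 · -1 = 8
  Term 2 contributes -1 + 2 · -1 = -3
p(-1) = ⊕ of these = min[9, 8, -3] = -3.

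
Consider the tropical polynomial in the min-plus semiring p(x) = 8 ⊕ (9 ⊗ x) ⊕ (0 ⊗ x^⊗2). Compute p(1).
p(1) = 2

A tropical monomial a ⊗ x^⊗i evaluates to a + i · x. Evaluating each term at x = 1:
  Term 0 contributes 8 + 0 · 1 = 8
  Term 1 contributes 9 + 1 · 1 = 10
  Term 2 contributes 0 + 2 · 1 = 2
p(1) = ⊕ of these = min[8, 10, 2] = 2.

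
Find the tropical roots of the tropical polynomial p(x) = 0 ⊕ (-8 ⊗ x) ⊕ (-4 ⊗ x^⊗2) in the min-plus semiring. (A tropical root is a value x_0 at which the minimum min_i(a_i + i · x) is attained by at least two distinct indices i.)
Roots: {-4, 8}

Each tropical root is a break point of the lower envelope of the lines y = a_i + i · x (there are 3 lines, with slopes 0, 1, ..., 2). Only the lines that attain the minimum somewhere contribute to roots; other lines are dominated. Here the surviving (envelope) indices are i = 2, i = 1, i = 0.
Intersections between consecutive envelope lines give the roots: for adjacent envelope indices i < j the intersection is x = (a_i − a_j) / (j − i). Reading off the sorted break points: {-4, 8}.
Verification: at each break x_0, at least two indices attain the minimum of min_i(a_i + i · x_0).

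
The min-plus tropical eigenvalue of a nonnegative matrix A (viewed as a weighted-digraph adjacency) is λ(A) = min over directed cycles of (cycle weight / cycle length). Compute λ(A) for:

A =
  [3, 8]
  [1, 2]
λ(A) = 2

Enumerate directed cycles and compute their means (weight / length). Sample:
  cycle 0 → 0: weight = 3, length = 1, mean = 3/1 ≈ 3.000
  cycle 1 → 1: weight = 2, length = 1, mean = 2/1 ≈ 2.000
  cycle 0 → 1 → 0: weight = 9, length = 2, mean = 9/2 ≈ 4.500
  cycle 1 → 0 → 1: weight = 9, length = 2, mean = 9/2 ≈ 4.500
Minimum mean = 2.000, attained e.g. along the cycle 1 → 1 with weight 2 and length 1. So λ(A) = 2/1 = 2.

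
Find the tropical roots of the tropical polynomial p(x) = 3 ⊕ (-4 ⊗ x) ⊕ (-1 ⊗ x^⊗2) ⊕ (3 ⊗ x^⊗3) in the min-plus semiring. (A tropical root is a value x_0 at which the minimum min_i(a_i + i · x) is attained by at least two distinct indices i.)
Roots: {-4, -3, 7}

Each tropical root is a break point of the lower envelope of the lines y = a_i + i · x (there are 4 lines, with slopes 0, 1, ..., 3). Only the lines that attain the minimum somewhere contribute to roots; other lines are dominated. Here the surviving (envelope) indices are i = 3, i = 2, i = 1, i = 0.
Intersections between consecutive envelope lines give the roots: for adjacent envelope indices i < j the intersection is x = (a_i − a_j) / (j − i). Reading off the sorted break points: {-4, -3, 7}.
Verification: at each break x_0, at least two indices attain the minimum of min_i(a_i + i · x_0).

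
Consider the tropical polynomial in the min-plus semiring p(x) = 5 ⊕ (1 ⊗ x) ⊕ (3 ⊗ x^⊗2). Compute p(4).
p(4) = 5

A tropical monomial a ⊗ x^⊗i evaluates to a + i · x. Evaluating each term at x = 4:
  Term 0 contributes 5 + 0 · 4 = 5
  Term 1 contributes 1 + 1 · 4 = 5
  Term 2 contributes 3 + 2 · 4 = 11
p(4) = ⊕ of these = min[5, 5, 11] = 5.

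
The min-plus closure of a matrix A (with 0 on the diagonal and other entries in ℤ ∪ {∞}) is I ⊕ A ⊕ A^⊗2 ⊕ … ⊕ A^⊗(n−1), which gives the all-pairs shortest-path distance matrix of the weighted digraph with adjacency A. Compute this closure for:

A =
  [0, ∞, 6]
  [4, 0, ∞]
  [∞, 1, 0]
Closure =
  [0, 7, 6]
  [4, 0, 10]
  [5, 1, 0]

This is the Floyd-Warshall all-pairs shortest-path computation. For each intermediate vertex k = 0, 1, …, 2, update dist[i][j] ← min(dist[i][j], dist[i][k] + dist[k][j]). The final matrix gives, for each (i, j), the minimum total weight of any directed path from i to j (possibly empty when i = j).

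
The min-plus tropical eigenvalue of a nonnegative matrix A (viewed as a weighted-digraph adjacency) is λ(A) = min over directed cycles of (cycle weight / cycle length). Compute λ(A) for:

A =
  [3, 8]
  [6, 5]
λ(A) = 3

Enumerate directed cycles and compute their means (weight / length). Sample:
  cycle 0 → 0: weight = 3, length = 1, mean = 3/1 ≈ 3.000
  cycle 1 → 1: weight = 5, length = 1, mean = 5/1 ≈ 5.000
  cycle 0 → 1 → 0: weight = 14, length = 2, mean = 14/2 ≈ 7.000
  cycle 1 → 0 → 1: weight = 14, length = 2, mean = 14/2 ≈ 7.000
Minimum mean = 3.000, attained e.g. along the cycle 0 → 0 with weight 3 and length 1. So λ(A) = 3/1 = 3.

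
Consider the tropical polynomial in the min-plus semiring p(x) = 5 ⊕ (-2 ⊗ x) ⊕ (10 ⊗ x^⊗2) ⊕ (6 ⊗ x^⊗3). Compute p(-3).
p(-3) = -5

A tropical monomial a ⊗ x^⊗i evaluates to a + i · x. Evaluating each term at x = -3:
  Term 0 contributes 5 + 0 · -3 = 5
  Term 1 contributes -2 + 1 · -3 = -5
  Term 2 contributes 10 + 2 · -3 = 4
  Term 3 contributes 6 + 3 · -3 = -3
p(-3) = ⊕ of these = min[5, -5, 4, -3] = -5.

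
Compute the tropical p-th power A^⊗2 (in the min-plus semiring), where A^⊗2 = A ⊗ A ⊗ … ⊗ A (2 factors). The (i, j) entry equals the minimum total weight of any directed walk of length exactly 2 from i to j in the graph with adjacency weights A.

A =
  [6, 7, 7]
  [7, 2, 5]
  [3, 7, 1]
A^⊗2 =
  [10, 9, 8]
  [8, 4, 6]
  [4, 8, 2]

Each entry (A^⊗2)_ij equals the minimum over all length-2 walks i = v_0 → v_1 → … → v_2 = j of Σ_t A[v_t][v_{t+1}]. For example, for (i, j) = (0, 2) we minimise over 3 possible intermediate vertex sequences; the minimum is 8, attained along the walk 0 → 2 → 2.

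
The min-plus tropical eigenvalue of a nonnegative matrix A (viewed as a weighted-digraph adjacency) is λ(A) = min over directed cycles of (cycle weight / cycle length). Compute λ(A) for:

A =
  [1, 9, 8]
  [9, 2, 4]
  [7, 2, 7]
λ(A) = 1

Enumerate directed cycles and compute their means (weight / length). Sample:
  cycle 0 → 0: weight = 1, length = 1, mean = 1/1 ≈ 1.000
  cycle 1 → 1: weight = 2, length = 1, mean = 2/1 ≈ 2.000
  cycle 2 → 2: weight = 7, length = 1, mean = 7/1 ≈ 7.000
  cycle 0 → 1 → 0: weight = 18, length = 2, mean = 18/2 ≈ 9.000
  cycle 0 → 2 → 0: weight = 15, length = 2, mean = 15/2 ≈ 7.500
  cycle 1 → 0 → 1: weight = 18, length = 2, mean = 18/2 ≈ 9.000
Minimum mean = 1.000, attained e.g. along the cycle 0 → 0 with weight 1 and length 1. So λ(A) = 1/1 = 1.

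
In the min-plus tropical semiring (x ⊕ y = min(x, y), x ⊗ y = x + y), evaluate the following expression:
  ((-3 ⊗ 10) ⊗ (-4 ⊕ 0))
((-3 ⊗ 10) ⊗ (-4 ⊕ 0)) = 3

Expand innermost to outermost. Recall ⊕ takes the minimum of its arguments and ⊗ takes their sum. Working out the expression ((-3 ⊗ 10) ⊗ (-4 ⊕ 0)) gives 3.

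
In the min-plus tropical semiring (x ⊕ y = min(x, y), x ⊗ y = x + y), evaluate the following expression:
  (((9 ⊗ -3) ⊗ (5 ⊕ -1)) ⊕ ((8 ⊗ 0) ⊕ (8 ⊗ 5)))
(((9 ⊗ -3) ⊗ (5 ⊕ -1)) ⊕ ((8 ⊗ 0) ⊕ (8 ⊗ 5))) = 5

Expand innermost to outermost. Recall ⊕ takes the minimum of its arguments and ⊗ takes their sum. Working out the expression (((9 ⊗ -3) ⊗ (5 ⊕ -1)) ⊕ ((8 ⊗ 0) ⊕ (8 ⊗ 5))) gives 5.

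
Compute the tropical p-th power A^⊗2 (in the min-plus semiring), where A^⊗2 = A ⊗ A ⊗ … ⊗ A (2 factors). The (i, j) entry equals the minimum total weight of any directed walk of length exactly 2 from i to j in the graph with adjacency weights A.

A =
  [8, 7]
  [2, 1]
A^⊗2 =
  [9, 8]
  [3, 2]

Each entry (A^⊗2)_ij equals the minimum over all length-2 walks i = v_0 → v_1 → … → v_2 = j of Σ_t A[v_t][v_{t+1}]. For example, for (i, j) = (0, 1) we minimise over 2 possible intermediate vertex sequences; the minimum is 8, attained along the walk 0 → 1 → 1.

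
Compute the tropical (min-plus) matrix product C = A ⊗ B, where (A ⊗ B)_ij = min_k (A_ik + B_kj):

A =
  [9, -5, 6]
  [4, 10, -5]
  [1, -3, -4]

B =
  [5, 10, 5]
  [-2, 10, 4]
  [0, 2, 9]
A ⊗ B =
  [-7, 5, -1]
  [-5, -3, 4]
  [-5, -2, 1]

Apply the min-plus product entry-by-entry:
  C[0][0] = min over k of (A[0][0] + B[0][0] = 9 + 5 = 14, A[0][1] + B[1][0] = -5 + -2 = -7, A[0][2] + B[2][0] = 6 + 0 = 6) = -7 (attained at k = 1)
  C[0][1] = min over k of (A[0][0] + B[0][1] = 9 + 10 = 19, A[0][1] + B[1][1] = -5 + 10 = 5, A[0][2] + B[2][1] = 6 + 2 = 8) = 5 (attained at k = 1)
  C[0][2] = min over k of (A[0][0] + B[0][2] = 9 + 5 = 14, A[0][1] + B[1][2] = -5 + 4 = -1, A[0][2] + B[2][2] = 6 + 9 = 15) = -1 (attained at k = 1)
  C[1][0] = min over k of (A[1][0] + B[0][0] = 4 + 5 = 9, A[1][1] + B[1][0] = 10 + -2 = 8, A[1][2] + B[2][0] = -5 + 0 = -5) = -5 (attained at k = 2)
  C[1][1] = min over k of (A[1][0] + B[0][1] = 4 + 10 = 14, A[1][1] + B[1][1] = 10 + 10 = 20, A[1][2] + B[2][1] = -5 + 2 = -3) = -3 (attained at k = 2)
  C[1][2] = min over k of (A[1][0] + B[0][2] = 4 + 5 = 9, A[1][1] + B[1][2] = 10 + 4 = 14, A[1][2] + B[2][2] = -5 + 9 = 4) = 4 (attained at k = 2)
  C[2][0] = min over k of (A[2][0] + B[0][0] = 1 + 5 = 6, A[2][1] + B[1][0] = -3 + -2 = -5, A[2][2] + B[2][0] = -4 + 0 = -4) = -5 (attained at k = 1)
  C[2][1] = min over k of (A[2][0] + B[0][1] = 1 + 10 = 11, A[2][1] + B[1][1] = -3 + 10 = 7, A[2][2] + B[2][1] = -4 + 2 = -2) = -2 (attained at k = 2)
  C[2][2] = min over k of (A[2][0] + B[0][2] = 1 + 5 = 6, A[2][1] + B[1][2] = -3 + 4 = 1, A[2][2] + B[2][2] = -4 + 9 = 5) = 1 (attained at k = 1)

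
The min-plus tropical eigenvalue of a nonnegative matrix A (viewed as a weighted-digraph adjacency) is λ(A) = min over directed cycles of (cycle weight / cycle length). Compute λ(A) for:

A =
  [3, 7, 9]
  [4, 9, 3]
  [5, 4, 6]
λ(A) = 3

Enumerate directed cycles and compute their means (weight / length). Sample:
  cycle 0 → 0: weight = 3, length = 1, mean = 3/1 ≈ 3.000
  cycle 1 → 1: weight = 9, length = 1, mean = 9/1 ≈ 9.000
  cycle 2 → 2: weight = 6, length = 1, mean = 6/1 ≈ 6.000
  cycle 0 → 1 → 0: weight = 11, length = 2, mean = 11/2 ≈ 5.500
  cycle 0 → 2 → 0: weight = 14, length = 2, mean = 14/2 ≈ 7.000
  cycle 1 → 0 → 1: weight = 11, length = 2, mean = 11/2 ≈ 5.500
Minimum mean = 3.000, attained e.g. along the cycle 0 → 0 with weight 3 and length 1. So λ(A) = 3/1 = 3.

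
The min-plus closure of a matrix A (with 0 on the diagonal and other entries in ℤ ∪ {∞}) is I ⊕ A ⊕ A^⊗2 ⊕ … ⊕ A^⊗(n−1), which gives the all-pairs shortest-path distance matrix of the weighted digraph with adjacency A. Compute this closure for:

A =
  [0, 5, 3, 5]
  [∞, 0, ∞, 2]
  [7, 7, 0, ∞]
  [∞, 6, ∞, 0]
Closure =
  [0, 5, 3, 5]
  [∞, 0, ∞, 2]
  [7, 7, 0, 9]
  [∞, 6, ∞, 0]

This is the Floyd-Warshall all-pairs shortest-path computation. For each intermediate vertex k = 0, 1, …, 3, update dist[i][j] ← min(dist[i][j], dist[i][k] + dist[k][j]). The final matrix gives, for each (i, j), the minimum total weight of any directed path from i to j (possibly empty when i = j).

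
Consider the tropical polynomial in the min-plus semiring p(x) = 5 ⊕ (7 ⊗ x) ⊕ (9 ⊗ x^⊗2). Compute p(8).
p(8) = 5

A tropical monomial a ⊗ x^⊗i evaluates to a + i · x. Evaluating each term at x = 8:
  Term 0 contributes 5 + 0 · 8 = 5
  Term 1 contributes 7 + 1 · 8 = 15
  Term 2 contributes 9 + 2 · 8 = 25
p(8) = ⊕ of these = min[5, 15, 25] = 5.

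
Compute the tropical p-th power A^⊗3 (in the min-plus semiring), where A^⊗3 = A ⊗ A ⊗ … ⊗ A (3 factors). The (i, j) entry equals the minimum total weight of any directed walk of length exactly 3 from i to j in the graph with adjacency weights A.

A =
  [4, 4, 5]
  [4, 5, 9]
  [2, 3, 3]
A^⊗3 =
  [10, 11, 11]
  [11, 12, 12]
  [8, 9, 9]

Each entry (A^⊗3)_ij equals the minimum over all length-3 walks i = v_0 → v_1 → … → v_3 = j of Σ_t A[v_t][v_{t+1}]. For example, for (i, j) = (0, 2) we minimise over 9 possible intermediate vertex sequences; the minimum is 11, attained along the walk 0 → 2 → 2 → 2.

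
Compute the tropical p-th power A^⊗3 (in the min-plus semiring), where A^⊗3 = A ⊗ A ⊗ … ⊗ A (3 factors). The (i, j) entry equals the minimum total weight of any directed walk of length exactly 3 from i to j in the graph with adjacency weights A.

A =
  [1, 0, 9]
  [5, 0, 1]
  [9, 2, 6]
A^⊗3 =
  [3, 0, 1]
  [5, 0, 1]
  [7, 2, 3]

Each entry (A^⊗3)_ij equals the minimum over all length-3 walks i = v_0 → v_1 → … → v_3 = j of Σ_t A[v_t][v_{t+1}]. For example, for (i, j) = (0, 2) we minimise over 9 possible intermediate vertex sequences; the minimum is 1, attained along the walk 0 → 1 → 1 → 2.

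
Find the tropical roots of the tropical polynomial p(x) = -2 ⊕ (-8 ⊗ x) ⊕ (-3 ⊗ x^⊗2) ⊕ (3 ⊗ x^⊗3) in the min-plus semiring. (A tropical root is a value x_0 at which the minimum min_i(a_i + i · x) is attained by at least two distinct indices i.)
Roots: {-6, -5, 6}

Each tropical root is a break point of the lower envelope of the lines y = a_i + i · x (there are 4 lines, with slopes 0, 1, ..., 3). Only the lines that attain the minimum somewhere contribute to roots; other lines are dominated. Here the surviving (envelope) indices are i = 3, i = 2, i = 1, i = 0.
Intersections between consecutive envelope lines give the roots: for adjacent envelope indices i < j the intersection is x = (a_i − a_j) / (j − i). Reading off the sorted break points: {-6, -5, 6}.
Verification: at each break x_0, at least two indices attain the minimum of min_i(a_i + i · x_0).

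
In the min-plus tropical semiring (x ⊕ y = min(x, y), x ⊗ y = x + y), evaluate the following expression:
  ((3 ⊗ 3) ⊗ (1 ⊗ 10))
((3 ⊗ 3) ⊗ (1 ⊗ 10)) = 17

Expand innermost to outermost. Recall ⊕ takes the minimum of its arguments and ⊗ takes their sum. Working out the expression ((3 ⊗ 3) ⊗ (1 ⊗ 10)) gives 17.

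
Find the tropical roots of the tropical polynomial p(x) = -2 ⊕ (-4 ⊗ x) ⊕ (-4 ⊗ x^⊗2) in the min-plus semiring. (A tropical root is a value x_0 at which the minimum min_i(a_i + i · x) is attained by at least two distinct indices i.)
Roots: {0, 2}

Each tropical root is a break point of the lower envelope of the lines y = a_i + i · x (there are 3 lines, with slopes 0, 1, ..., 2). Only the lines that attain the minimum somewhere contribute to roots; other lines are dominated. Here the surviving (envelope) indices are i = 2, i = 1, i = 0.
Intersections between consecutive envelope lines give the roots: for adjacent envelope indices i < j the intersection is x = (a_i − a_j) / (j − i). Reading off the sorted break points: {0, 2}.
Verification: at each break x_0, at least two indices attain the minimum of min_i(a_i + i · x_0).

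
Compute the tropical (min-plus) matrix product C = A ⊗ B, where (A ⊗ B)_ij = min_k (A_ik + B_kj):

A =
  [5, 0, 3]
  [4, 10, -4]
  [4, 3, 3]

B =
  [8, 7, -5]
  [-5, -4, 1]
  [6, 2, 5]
A ⊗ B =
  [-5, -4, 0]
  [2, -2, -1]
  [-2, -1, -1]

Apply the min-plus product entry-by-entry:
  C[0][0] = min over k of (A[0][0] + B[0][0] = 5 + 8 = 13, A[0][1] + B[1][0] = 0 + -5 = -5, A[0][2] + B[2][0] = 3 + 6 = 9) = -5 (attained at k = 1)
  C[0][1] = min over k of (A[0][0] + B[0][1] = 5 + 7 = 12, A[0][1] + B[1][1] = 0 + -4 = -4, A[0][2] + B[2][1] = 3 + 2 = 5) = -4 (attained at k = 1)
  C[0][2] = min over k of (A[0][0] + B[0][2] = 5 + -5 = 0, A[0][1] + B[1][2] = 0 + 1 = 1, A[0][2] + B[2][2] = 3 + 5 = 8) = 0 (attained at k = 0)
  C[1][0] = min over k of (A[1][0] + B[0][0] = 4 + 8 = 12, A[1][1] + B[1][0] = 10 + -5 = 5, A[1][2] + B[2][0] = -4 + 6 = 2) = 2 (attained at k = 2)
  C[1][1] = min over k of (A[1][0] + B[0][1] = 4 + 7 = 11, A[1][1] + B[1][1] = 10 + -4 = 6, A[1][2] + B[2][1] = -4 + 2 = -2) = -2 (attained at k = 2)
  C[1][2] = min over k of (A[1][0] + B[0][2] = 4 + -5 = -1, A[1][1] + B[1][2] = 10 + 1 = 11, A[1][2] + B[2][2] = -4 + 5 = 1) = -1 (attained at k = 0)
  C[2][0] = min over k of (A[2][0] + B[0][0] = 4 + 8 = 12, A[2][1] + B[1][0] = 3 + -5 = -2, A[2][2] + B[2][0] = 3 + 6 = 9) = -2 (attained at k = 1)
  C[2][1] = min over k of (A[2][0] + B[0][1] = 4 + 7 = 11, A[2][1] + B[1][1] = 3 + -4 = -1, A[2][2] + B[2][1] = 3 + 2 = 5) = -1 (attained at k = 1)
  C[2][2] = min over k of (A[2][0] + B[0][2] = 4 + -5 = -1, A[2][1] + B[1][2] = 3 + 1 = 4, A[2][2] + B[2][2] = 3 + 5 = 8) = -1 (attained at k = 0)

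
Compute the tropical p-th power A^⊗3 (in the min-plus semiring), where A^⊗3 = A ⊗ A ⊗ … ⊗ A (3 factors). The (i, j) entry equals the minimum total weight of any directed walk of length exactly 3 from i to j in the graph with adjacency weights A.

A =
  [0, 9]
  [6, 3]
A^⊗3 =
  [0, 9]
  [6, 9]

Each entry (A^⊗3)_ij equals the minimum over all length-3 walks i = v_0 → v_1 → … → v_3 = j of Σ_t A[v_t][v_{t+1}]. For example, for (i, j) = (0, 1) we minimise over 4 possible intermediate vertex sequences; the minimum is 9, attained along the walk 0 → 0 → 0 → 1.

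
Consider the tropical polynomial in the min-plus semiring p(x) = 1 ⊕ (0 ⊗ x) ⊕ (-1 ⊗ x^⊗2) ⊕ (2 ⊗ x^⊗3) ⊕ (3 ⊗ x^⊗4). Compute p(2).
p(2) = 1

A tropical monomial a ⊗ x^⊗i evaluates to a + i · x. Evaluating each term at x = 2:
  Term 0 contributes 1 + 0 · 2 = 1
  Term 1 contributes 0 + 1 · 2 = 2
  Term 2 contributes -1 + 2 · 2 = 3
  Term 3 contributes 2 + 3 · 2 = 8
  Term 4 contributes 3 + 4 · 2 = 11
p(2) = ⊕ of these = min[1, 2, 3, 8, 11] = 1.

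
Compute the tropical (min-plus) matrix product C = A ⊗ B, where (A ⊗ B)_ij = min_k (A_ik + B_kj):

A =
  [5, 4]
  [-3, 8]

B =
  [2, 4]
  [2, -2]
A ⊗ B =
  [6, 2]
  [-1, 1]

Apply the min-plus product entry-by-entry:
  C[0][0] = min over k of (A[0][0] + B[0][0] = 5 + 2 = 7, A[0][1] + B[1][0] = 4 + 2 = 6) = 6 (attained at k = 1)
  C[0][1] = min over k of (A[0][0] + B[0][1] = 5 + 4 = 9, A[0][1] + B[1][1] = 4 + -2 = 2) = 2 (attained at k = 1)
  C[1][0] = min over k of (A[1][0] + B[0][0] = -3 + 2 = -1, A[1][1] + B[1][0] = 8 + 2 = 10) = -1 (attained at k = 0)
  C[1][1] = min over k of (A[1][0] + B[0][1] = -3 + 4 = 1, A[1][1] + B[1][1] = 8 + -2 = 6) = 1 (attained at k = 0)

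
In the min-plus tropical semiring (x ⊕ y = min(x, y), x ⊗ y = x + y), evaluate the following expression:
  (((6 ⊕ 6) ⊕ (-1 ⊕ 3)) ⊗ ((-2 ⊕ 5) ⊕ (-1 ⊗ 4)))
(((6 ⊕ 6) ⊕ (-1 ⊕ 3)) ⊗ ((-2 ⊕ 5) ⊕ (-1 ⊗ 4))) = -3

Expand innermost to outermost. Recall ⊕ takes the minimum of its arguments and ⊗ takes their sum. Working out the expression (((6 ⊕ 6) ⊕ (-1 ⊕ 3)) ⊗ ((-2 ⊕ 5) ⊕ (-1 ⊗ 4))) gives -3.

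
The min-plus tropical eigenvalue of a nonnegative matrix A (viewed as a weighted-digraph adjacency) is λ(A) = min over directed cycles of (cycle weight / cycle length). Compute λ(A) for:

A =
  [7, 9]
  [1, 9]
λ(A) = 5

Enumerate directed cycles and compute their means (weight / length). Sample:
  cycle 0 → 0: weight = 7, length = 1, mean = 7/1 ≈ 7.000
  cycle 1 → 1: weight = 9, length = 1, mean = 9/1 ≈ 9.000
  cycle 0 → 1 → 0: weight = 10, length = 2, mean = 10/2 ≈ 5.000
  cycle 1 → 0 → 1: weight = 10, length = 2, mean = 10/2 ≈ 5.000
Minimum mean = 5.000, attained e.g. along the cycle 0 → 1 → 0 with weight 10 and length 2. So λ(A) = 10/2 = 5.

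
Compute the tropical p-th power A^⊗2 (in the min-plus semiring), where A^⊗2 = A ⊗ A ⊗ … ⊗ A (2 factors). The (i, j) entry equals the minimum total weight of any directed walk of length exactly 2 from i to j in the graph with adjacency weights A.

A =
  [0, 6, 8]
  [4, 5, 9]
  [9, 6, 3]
A^⊗2 =
  [0, 6, 8]
  [4, 10, 12]
  [9, 9, 6]

Each entry (A^⊗2)_ij equals the minimum over all length-2 walks i = v_0 → v_1 → … → v_2 = j of Σ_t A[v_t][v_{t+1}]. For example, for (i, j) = (0, 2) we minimise over 3 possible intermediate vertex sequences; the minimum is 8, attained along the walk 0 → 0 → 2.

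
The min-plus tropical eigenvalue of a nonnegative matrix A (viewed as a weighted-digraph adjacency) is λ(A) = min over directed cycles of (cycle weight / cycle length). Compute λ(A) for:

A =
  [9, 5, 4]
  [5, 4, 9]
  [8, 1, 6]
λ(A) = 10/3

Enumerate directed cycles and compute their means (weight / length). Sample:
  cycle 0 → 0: weight = 9, length = 1, mean = 9/1 ≈ 9.000
  cycle 1 → 1: weight = 4, length = 1, mean = 4/1 ≈ 4.000
  cycle 2 → 2: weight = 6, length = 1, mean = 6/1 ≈ 6.000
  cycle 0 → 1 → 0: weight = 10, length = 2, mean = 10/2 ≈ 5.000
  cycle 0 → 2 → 0: weight = 12, length = 2, mean = 12/2 ≈ 6.000
  cycle 1 → 0 → 1: weight = 10, length = 2, mean = 10/2 ≈ 5.000
Minimum mean = 3.333, attained e.g. along the cycle 0 → 2 → 1 → 0 with weight 10 and length 3. So λ(A) = 10/3 = 10/3.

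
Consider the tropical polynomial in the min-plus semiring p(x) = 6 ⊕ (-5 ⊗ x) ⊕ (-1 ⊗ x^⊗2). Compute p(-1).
p(-1) = -6

A tropical monomial a ⊗ x^⊗i evaluates to a + i · x. Evaluating each term at x = -1:
  Term 0 contributes 6 + 0 · -1 = 6
  Term 1 contributes -5 + 1 · -1 = -6
  Term 2 contributes -1 + 2 · -1 = -3
p(-1) = ⊕ of these = min[6, -6, -3] = -6.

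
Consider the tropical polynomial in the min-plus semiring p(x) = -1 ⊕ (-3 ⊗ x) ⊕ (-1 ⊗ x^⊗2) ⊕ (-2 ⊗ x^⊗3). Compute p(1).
p(1) = -2

A tropical monomial a ⊗ x^⊗i evaluates to a + i · x. Evaluating each term at x = 1:
  Term 0 contributes -1 + 0 · 1 = -1
  Term 1 contributes -3 + 1 · 1 = -2
  Term 2 contributes -1 + 2 · 1 = 1
  Term 3 contributes -2 + 3 · 1 = 1
p(1) = ⊕ of these = min[-1, -2, 1, 1] = -2.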